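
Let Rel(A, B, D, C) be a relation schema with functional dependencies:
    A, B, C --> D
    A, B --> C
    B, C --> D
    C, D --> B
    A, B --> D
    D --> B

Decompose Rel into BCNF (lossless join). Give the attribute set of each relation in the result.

Candidate keys of the original relation: {A, B}, {A, D}.
In {A, B, C, D}, {B, C} is not a superkey ({B, C}⁺ restricted to this set is {B, C, D}), so split on B, C --> D into {B, C, D} and {A, B, C}.
In {B, C, D}, {D} is not a superkey ({D}⁺ restricted to this set is {B, D}), so split on D --> B into {B, D} and {C, D}.
{B, D} is in BCNF.
{C, D} is in BCNF.
{A, B, C} is in BCNF.

{A, B, C}; {B, D}; {C, D}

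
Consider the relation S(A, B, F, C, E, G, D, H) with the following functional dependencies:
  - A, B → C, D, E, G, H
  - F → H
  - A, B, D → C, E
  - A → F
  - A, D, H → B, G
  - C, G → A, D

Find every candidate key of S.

{A, B}⁺ = {A, B, C, D, E, F, G, H} — all of the relation — so {A, B} is a candidate key.
{A, D}⁺ = {A, B, C, D, E, F, G, H} — all of the relation — so {A, D} is a candidate key.
{C, G}⁺ = {A, B, C, D, E, F, G, H} — all of the relation — so {C, G} is a candidate key.
No proper subset of any of these is a key, and no other minimal superkey exists.

{A, B}, {A, D}, {C, G}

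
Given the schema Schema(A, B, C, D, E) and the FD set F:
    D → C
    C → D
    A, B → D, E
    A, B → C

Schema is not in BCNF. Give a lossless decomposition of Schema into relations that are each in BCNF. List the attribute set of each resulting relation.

{A, B, D, E}; {C, D}

Candidate key of the original relation: {A, B}.
{A, B, C, D, E}: {D} determines {C, D} here but is not a superkey — split on D → C, giving {C, D} and {A, B, D, E}.
{C, D} has no BCNF violation.
{A, B, D, E} has no BCNF violation.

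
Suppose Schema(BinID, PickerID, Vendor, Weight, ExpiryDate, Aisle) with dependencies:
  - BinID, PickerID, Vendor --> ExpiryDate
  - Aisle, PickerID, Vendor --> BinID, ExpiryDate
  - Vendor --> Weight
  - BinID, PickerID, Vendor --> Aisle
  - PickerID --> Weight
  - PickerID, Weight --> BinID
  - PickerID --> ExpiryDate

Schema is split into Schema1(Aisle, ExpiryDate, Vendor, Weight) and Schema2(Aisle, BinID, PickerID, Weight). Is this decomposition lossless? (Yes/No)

The shared attributes are {Aisle, Weight} and {Aisle, Weight}⁺ = {Aisle, Weight}.
The closure covers neither Schema1 nor Schema2 entirely; the join is not lossless.

No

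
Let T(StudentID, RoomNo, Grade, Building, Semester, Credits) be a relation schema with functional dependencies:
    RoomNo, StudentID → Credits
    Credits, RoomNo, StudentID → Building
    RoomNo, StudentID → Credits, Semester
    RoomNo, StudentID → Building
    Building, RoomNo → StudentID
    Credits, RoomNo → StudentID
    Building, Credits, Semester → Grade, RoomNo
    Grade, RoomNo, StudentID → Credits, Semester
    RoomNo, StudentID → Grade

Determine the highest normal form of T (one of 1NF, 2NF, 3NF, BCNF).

Candidate keys: {Building, Credits, Semester}, {Building, RoomNo}, {Credits, RoomNo}, {RoomNo, StudentID}. Prime attributes: {Building, Credits, RoomNo, Semester, StudentID}.
Every FD has a superkey on the left, so the relation is in BCNF.

BCNF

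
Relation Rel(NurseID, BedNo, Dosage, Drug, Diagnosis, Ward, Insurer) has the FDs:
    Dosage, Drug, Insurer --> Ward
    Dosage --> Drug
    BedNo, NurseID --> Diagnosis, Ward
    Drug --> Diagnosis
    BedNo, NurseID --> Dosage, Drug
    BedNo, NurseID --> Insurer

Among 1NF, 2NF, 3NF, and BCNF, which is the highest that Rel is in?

2NF

Candidate key: {BedNo, NurseID}. Prime attributes: {BedNo, NurseID}.
Dosage, Drug, Insurer --> Ward breaks BCNF: {Dosage, Drug, Insurer}⁺ = {Diagnosis, Dosage, Drug, Insurer, Ward}, so {Dosage, Drug, Insurer} is not a superkey.
Because {Ward} is non-prime and the left side of Dosage, Drug, Insurer --> Ward is not a superkey, the relation is not in 3NF.
Checking every proper subset of each key, none determines a non-prime attribute — 2NF is satisfied.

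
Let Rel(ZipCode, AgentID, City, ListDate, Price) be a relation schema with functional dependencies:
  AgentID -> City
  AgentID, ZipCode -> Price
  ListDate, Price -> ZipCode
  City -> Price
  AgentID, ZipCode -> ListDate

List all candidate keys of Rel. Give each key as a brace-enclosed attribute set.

No FD produces {AgentID}, so it must be in every candidate key.
Closure of {AgentID, ListDate} is {AgentID, City, ListDate, Price, ZipCode}, the whole schema; {AgentID, ListDate} is a candidate key.
Closure of {AgentID, ZipCode} is {AgentID, City, ListDate, Price, ZipCode}, the whole schema; {AgentID, ZipCode} is a candidate key.
No proper subset of any of these is a key, and no other minimal superkey exists.

{AgentID, ListDate}, {AgentID, ZipCode}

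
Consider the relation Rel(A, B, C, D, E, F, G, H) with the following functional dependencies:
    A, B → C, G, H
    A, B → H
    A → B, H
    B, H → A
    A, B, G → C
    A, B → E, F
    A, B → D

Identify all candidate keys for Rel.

{A}⁺ = {A, B, C, D, E, F, G, H}, which is every attribute, so {A} is a candidate key.
{B, H}⁺ = {A, B, C, D, E, F, G, H}, which is every attribute, so {B, H} is a candidate key.
No proper subset of any of these is a key, and no other minimal superkey exists.

{A}, {B, H}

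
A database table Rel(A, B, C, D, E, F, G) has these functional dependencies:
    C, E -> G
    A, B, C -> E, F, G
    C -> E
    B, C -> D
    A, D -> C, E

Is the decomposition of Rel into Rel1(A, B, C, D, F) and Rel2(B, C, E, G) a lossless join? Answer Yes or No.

Yes

The shared attributes are {B, C} and {B, C}⁺ = {B, C, D, E, G}.
Rel2 is contained in that closure, so Rel1 ∩ Rel2 -> Rel2 holds and the join is lossless.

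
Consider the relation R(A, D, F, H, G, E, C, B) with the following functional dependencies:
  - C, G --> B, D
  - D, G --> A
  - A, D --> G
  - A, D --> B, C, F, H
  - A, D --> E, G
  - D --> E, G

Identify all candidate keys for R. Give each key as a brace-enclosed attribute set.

{D} is a candidate key since {D}⁺ = {A, B, C, D, E, F, G, H} covers every attribute.
{C, G} is a candidate key since {C, G}⁺ = {A, B, C, D, E, F, G, H} covers every attribute.
Any other superkey properly contains one of these, so there are no further candidate keys.

{C, G}, {D}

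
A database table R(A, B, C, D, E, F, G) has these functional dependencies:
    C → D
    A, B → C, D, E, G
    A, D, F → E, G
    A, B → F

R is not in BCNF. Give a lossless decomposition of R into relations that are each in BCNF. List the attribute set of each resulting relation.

{A, B, C, F}; {A, C, E, F, G}; {C, D}

Candidate key of the original relation: {A, B}.
Within {A, B, C, D, E, F, G}: {C}⁺ ∩ {A, B, C, D, E, F, G} = {C, D}, not the whole set, so C → D violates BCNF; decompose into {C, D} and {A, B, C, E, F, G}.
{C, D}: every determinant is a superkey — BCNF.
Within {A, B, C, E, F, G}: {A, C, F}⁺ ∩ {A, B, C, E, F, G} = {A, C, E, F, G}, not the whole set, so A, C, F → E, G violates BCNF; decompose into {A, C, E, F, G} and {A, B, C, F}.
{A, C, E, F, G}: every determinant is a superkey — BCNF.
{A, B, C, F}: every determinant is a superkey — BCNF.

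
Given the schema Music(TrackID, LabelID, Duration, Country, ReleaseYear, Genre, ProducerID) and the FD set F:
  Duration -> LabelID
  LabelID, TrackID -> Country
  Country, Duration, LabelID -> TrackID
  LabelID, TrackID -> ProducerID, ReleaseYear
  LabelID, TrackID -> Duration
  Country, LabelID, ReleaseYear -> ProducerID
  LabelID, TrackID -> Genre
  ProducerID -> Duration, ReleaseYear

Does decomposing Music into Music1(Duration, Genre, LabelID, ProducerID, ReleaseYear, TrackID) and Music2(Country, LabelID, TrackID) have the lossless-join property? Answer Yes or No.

Yes

Common attributes: {LabelID, TrackID}; their closure is {Country, Duration, Genre, LabelID, ProducerID, ReleaseYear, TrackID}.
Since Music1 ⊆ {Country, Duration, Genre, LabelID, ProducerID, ReleaseYear, TrackID}, the intersection is a superkey of Music1; the decomposition is lossless.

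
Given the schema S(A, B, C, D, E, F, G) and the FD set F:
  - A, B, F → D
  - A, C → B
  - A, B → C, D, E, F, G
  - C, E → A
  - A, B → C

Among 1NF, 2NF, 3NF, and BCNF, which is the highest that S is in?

Candidate keys: {A, B}, {A, C}, {C, E}. Prime attributes: {A, B, C, E}.
Every FD has a superkey on the left, so the relation is in BCNF.

BCNF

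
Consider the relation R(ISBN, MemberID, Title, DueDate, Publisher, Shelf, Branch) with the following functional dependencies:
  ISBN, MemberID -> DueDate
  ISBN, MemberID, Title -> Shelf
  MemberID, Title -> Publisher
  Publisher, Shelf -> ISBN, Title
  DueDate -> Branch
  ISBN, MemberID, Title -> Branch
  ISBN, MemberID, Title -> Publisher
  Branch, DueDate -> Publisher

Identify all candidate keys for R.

{DueDate, MemberID, Shelf}, {ISBN, MemberID, Shelf}, {ISBN, MemberID, Title}, {MemberID, Publisher, Shelf}, {MemberID, Shelf, Title}

{MemberID} never appears on the right of any FD, so every key must include it.
Closure of {DueDate, MemberID, Shelf} is {Branch, DueDate, ISBN, MemberID, Publisher, Shelf, Title}, the whole schema; {DueDate, MemberID, Shelf} is a candidate key.
Closure of {ISBN, MemberID, Shelf} is {Branch, DueDate, ISBN, MemberID, Publisher, Shelf, Title}, the whole schema; {ISBN, MemberID, Shelf} is a candidate key.
Closure of {ISBN, MemberID, Title} is {Branch, DueDate, ISBN, MemberID, Publisher, Shelf, Title}, the whole schema; {ISBN, MemberID, Title} is a candidate key.
Closure of {MemberID, Publisher, Shelf} is {Branch, DueDate, ISBN, MemberID, Publisher, Shelf, Title}, the whole schema; {MemberID, Publisher, Shelf} is a candidate key.
Closure of {MemberID, Shelf, Title} is {Branch, DueDate, ISBN, MemberID, Publisher, Shelf, Title}, the whole schema; {MemberID, Shelf, Title} is a candidate key.
No proper subset of any of these is a key, and no other minimal superkey exists.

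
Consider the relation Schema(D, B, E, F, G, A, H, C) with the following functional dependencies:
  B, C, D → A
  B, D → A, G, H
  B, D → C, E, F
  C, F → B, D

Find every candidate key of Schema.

{B, D}, {C, F}

{B, D} is a candidate key since {B, D}⁺ = {A, B, C, D, E, F, G, H} covers every attribute.
{C, F} is a candidate key since {C, F}⁺ = {A, B, C, D, E, F, G, H} covers every attribute.
These are minimal and exhaustive — every other superkey contains one of them.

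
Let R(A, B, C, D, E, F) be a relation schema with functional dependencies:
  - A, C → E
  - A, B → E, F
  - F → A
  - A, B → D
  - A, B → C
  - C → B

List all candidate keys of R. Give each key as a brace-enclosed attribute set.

{A, B}, {A, C}, {B, F}, {C, F}

{A, B}⁺ = {A, B, C, D, E, F} — all of the relation — so {A, B} is a candidate key.
{A, C}⁺ = {A, B, C, D, E, F} — all of the relation — so {A, C} is a candidate key.
{B, F}⁺ = {A, B, C, D, E, F} — all of the relation — so {B, F} is a candidate key.
{C, F}⁺ = {A, B, C, D, E, F} — all of the relation — so {C, F} is a candidate key.
These are minimal and exhaustive — every other superkey contains one of them.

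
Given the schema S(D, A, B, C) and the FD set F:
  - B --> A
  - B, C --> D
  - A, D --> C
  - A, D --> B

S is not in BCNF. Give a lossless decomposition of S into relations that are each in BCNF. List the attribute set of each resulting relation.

{A, B}; {B, C, D}

Candidate keys of the original relation: {A, D}, {B, C}, {B, D}.
In {A, B, C, D}, {B} is not a superkey ({B}⁺ restricted to this set is {A, B}), so split on B --> A into {A, B} and {B, C, D}.
{A, B}: every determinant is a superkey — BCNF.
{B, C, D}: every determinant is a superkey — BCNF.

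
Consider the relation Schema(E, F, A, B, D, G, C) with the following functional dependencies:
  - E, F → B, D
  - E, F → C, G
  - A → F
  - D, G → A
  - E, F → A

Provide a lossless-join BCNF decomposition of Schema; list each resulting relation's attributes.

{A, D, G}; {A, F}; {B, C, D, E, G}

Candidate keys of the original relation: {A, E}, {D, E, G}, {E, F}.
{A, B, C, D, E, F, G}: {A} determines {A, F} here but is not a superkey — split on A → F, giving {A, F} and {A, B, C, D, E, G}.
{A, F} has no BCNF violation.
{A, B, C, D, E, G}: {D, G} determines {A, D, G} here but is not a superkey — split on D, G → A, giving {A, D, G} and {B, C, D, E, G}.
{A, D, G} has no BCNF violation.
{B, C, D, E, G} has no BCNF violation.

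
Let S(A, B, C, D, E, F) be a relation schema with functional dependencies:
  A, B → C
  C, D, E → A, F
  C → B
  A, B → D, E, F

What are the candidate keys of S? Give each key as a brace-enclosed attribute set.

{A, B}, {A, C}, {C, D, E}

{A, B} is a candidate key since {A, B}⁺ = {A, B, C, D, E, F} covers every attribute.
{A, C} is a candidate key since {A, C}⁺ = {A, B, C, D, E, F} covers every attribute.
{C, D, E} is a candidate key since {C, D, E}⁺ = {A, B, C, D, E, F} covers every attribute.
No proper subset of any of these is a key, and no other minimal superkey exists.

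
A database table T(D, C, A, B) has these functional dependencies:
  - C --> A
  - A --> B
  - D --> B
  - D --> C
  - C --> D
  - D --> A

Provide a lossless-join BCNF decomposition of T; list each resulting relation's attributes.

Candidate keys of the original relation: {C}, {D}.
In {A, B, C, D}, {A} is not a superkey ({A}⁺ restricted to this set is {A, B}), so split on A --> B into {A, B} and {A, C, D}.
{A, B}: every determinant is a superkey — BCNF.
{A, C, D}: every determinant is a superkey — BCNF.

{A, B}; {A, C, D}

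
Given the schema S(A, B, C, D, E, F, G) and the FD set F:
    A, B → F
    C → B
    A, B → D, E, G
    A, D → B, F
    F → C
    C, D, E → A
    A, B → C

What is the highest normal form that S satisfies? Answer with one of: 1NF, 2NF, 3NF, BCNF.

Candidate keys: {A, B}, {A, C}, {A, D}, {A, F}, {C, D, E}, {D, E, F}. Prime attributes: {A, B, C, D, E, F}.
For C → B we have {C}⁺ = {B, C}; {C} is not a superkey, so BCNF fails.
Its right-hand attributes {B} are all prime, as are those of every other non-superkey FD — the relation is in 3NF.

3NF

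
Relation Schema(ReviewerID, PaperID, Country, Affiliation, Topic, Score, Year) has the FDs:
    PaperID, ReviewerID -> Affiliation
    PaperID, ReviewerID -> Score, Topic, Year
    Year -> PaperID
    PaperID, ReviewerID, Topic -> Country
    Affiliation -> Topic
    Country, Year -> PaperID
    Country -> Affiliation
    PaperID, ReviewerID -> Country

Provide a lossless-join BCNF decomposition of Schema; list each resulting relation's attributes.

{Affiliation, Country}; {Affiliation, Topic}; {Country, ReviewerID, Score, Year}; {PaperID, Year}

Candidate keys of the original relation: {PaperID, ReviewerID}, {ReviewerID, Year}.
Within {Affiliation, Country, PaperID, ReviewerID, Score, Topic, Year}: {Year}⁺ ∩ {Affiliation, Country, PaperID, ReviewerID, Score, Topic, Year} = {PaperID, Year}, not the whole set, so Year -> PaperID violates BCNF; decompose into {PaperID, Year} and {Affiliation, Country, ReviewerID, Score, Topic, Year}.
{PaperID, Year} is in BCNF.
Within {Affiliation, Country, ReviewerID, Score, Topic, Year}: {Affiliation}⁺ ∩ {Affiliation, Country, ReviewerID, Score, Topic, Year} = {Affiliation, Topic}, not the whole set, so Affiliation -> Topic violates BCNF; decompose into {Affiliation, Topic} and {Affiliation, Country, ReviewerID, Score, Year}.
{Affiliation, Topic} is in BCNF.
Within {Affiliation, Country, ReviewerID, Score, Year}: {Country, Year}⁺ ∩ {Affiliation, Country, ReviewerID, Score, Year} = {Affiliation, Country, Year}, not the whole set, so Country, Year -> Affiliation violates BCNF; decompose into {Affiliation, Country, Year} and {Country, ReviewerID, Score, Year}.
Within {Affiliation, Country, Year}: {Country}⁺ ∩ {Affiliation, Country, Year} = {Affiliation, Country}, not the whole set, so Country -> Affiliation violates BCNF; decompose into {Affiliation, Country} and {Country, Year}.
{Affiliation, Country} is in BCNF.
{Country, Year} is in BCNF.
{Country, ReviewerID, Score, Year} is in BCNF.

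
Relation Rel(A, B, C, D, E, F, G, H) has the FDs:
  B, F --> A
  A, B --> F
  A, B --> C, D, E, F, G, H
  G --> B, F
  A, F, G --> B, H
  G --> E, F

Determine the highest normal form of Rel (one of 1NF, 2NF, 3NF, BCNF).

Candidate keys: {A, B}, {B, F}, {G}. Prime attributes: {A, B, F, G}.
Each dependency's left side is a superkey — BCNF holds.

BCNF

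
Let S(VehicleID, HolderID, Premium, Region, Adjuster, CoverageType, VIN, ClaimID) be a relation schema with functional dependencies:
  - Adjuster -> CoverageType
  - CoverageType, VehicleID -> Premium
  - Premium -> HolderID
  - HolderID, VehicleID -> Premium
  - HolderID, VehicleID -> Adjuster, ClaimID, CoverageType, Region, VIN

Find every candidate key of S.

{Adjuster, VehicleID}, {CoverageType, VehicleID}, {HolderID, VehicleID}, {Premium, VehicleID}

Attributes never on any right-hand side: {VehicleID} — every candidate key must contain it.
{Adjuster, VehicleID}⁺ = {Adjuster, ClaimID, CoverageType, HolderID, Premium, Region, VIN, VehicleID} — all of the relation — so {Adjuster, VehicleID} is a candidate key.
{CoverageType, VehicleID}⁺ = {Adjuster, ClaimID, CoverageType, HolderID, Premium, Region, VIN, VehicleID} — all of the relation — so {CoverageType, VehicleID} is a candidate key.
{HolderID, VehicleID}⁺ = {Adjuster, ClaimID, CoverageType, HolderID, Premium, Region, VIN, VehicleID} — all of the relation — so {HolderID, VehicleID} is a candidate key.
{Premium, VehicleID}⁺ = {Adjuster, ClaimID, CoverageType, HolderID, Premium, Region, VIN, VehicleID} — all of the relation — so {Premium, VehicleID} is a candidate key.
These are minimal and exhaustive — every other superkey contains one of them.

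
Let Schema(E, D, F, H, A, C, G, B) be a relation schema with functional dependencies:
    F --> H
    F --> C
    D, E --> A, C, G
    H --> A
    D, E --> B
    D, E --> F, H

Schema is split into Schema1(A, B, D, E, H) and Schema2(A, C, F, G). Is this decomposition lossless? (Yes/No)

Schema1 ∩ Schema2 = {A}; its closure under F is {A}.
The closure covers neither Schema1 nor Schema2 entirely; the join is not lossless.

No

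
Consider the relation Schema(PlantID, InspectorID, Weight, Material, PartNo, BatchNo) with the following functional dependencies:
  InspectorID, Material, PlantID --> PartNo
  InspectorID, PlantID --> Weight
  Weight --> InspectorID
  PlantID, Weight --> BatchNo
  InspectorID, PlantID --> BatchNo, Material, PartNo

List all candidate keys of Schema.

{InspectorID, PlantID}, {PlantID, Weight}

Attributes never on any right-hand side: {PlantID} — every candidate key must contain it.
Closure of {InspectorID, PlantID} is {BatchNo, InspectorID, Material, PartNo, PlantID, Weight}, the whole schema; {InspectorID, PlantID} is a candidate key.
Closure of {PlantID, Weight} is {BatchNo, InspectorID, Material, PartNo, PlantID, Weight}, the whole schema; {PlantID, Weight} is a candidate key.
These are minimal and exhaustive — every other superkey contains one of them.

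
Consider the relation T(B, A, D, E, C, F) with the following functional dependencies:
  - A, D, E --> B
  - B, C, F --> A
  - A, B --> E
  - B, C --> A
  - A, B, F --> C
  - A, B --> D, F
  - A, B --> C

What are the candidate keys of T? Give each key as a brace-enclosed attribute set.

Closure of {A, B} is {A, B, C, D, E, F}, the whole schema; {A, B} is a candidate key.
Closure of {B, C} is {A, B, C, D, E, F}, the whole schema; {B, C} is a candidate key.
Closure of {A, D, E} is {A, B, C, D, E, F}, the whole schema; {A, D, E} is a candidate key.
These are minimal and exhaustive — every other superkey contains one of them.

{A, B}, {A, D, E}, {B, C}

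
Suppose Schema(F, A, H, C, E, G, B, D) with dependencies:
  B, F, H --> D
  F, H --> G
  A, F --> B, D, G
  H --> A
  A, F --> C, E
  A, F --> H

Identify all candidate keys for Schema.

{A, F}, {F, H}

Attributes never on any right-hand side: {F} — every candidate key must contain it.
{A, F}⁺ = {A, B, C, D, E, F, G, H}, which is every attribute, so {A, F} is a candidate key.
{F, H}⁺ = {A, B, C, D, E, F, G, H}, which is every attribute, so {F, H} is a candidate key.
Any other superkey properly contains one of these, so there are no further candidate keys.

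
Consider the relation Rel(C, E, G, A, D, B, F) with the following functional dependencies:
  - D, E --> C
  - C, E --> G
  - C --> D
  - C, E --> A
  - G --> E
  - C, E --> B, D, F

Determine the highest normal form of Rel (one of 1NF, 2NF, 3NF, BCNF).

3NF

Candidate keys: {C, E}, {C, G}, {D, E}, {D, G}. Prime attributes: {C, D, E, G}.
For C --> D we have {C}⁺ = {C, D}; {C} is not a superkey, so BCNF fails.
Its right-hand attributes {D} are all prime, as are those of every other non-superkey FD — the relation is in 3NF.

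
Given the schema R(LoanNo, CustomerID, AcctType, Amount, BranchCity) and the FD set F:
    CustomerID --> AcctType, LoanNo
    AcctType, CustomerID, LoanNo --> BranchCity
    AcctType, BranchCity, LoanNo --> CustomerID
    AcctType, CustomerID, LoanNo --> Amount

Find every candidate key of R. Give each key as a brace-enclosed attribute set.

{AcctType, BranchCity, LoanNo}, {CustomerID}

{CustomerID} is a candidate key since {CustomerID}⁺ = {AcctType, Amount, BranchCity, CustomerID, LoanNo} covers every attribute.
{AcctType, BranchCity, LoanNo} is a candidate key since {AcctType, BranchCity, LoanNo}⁺ = {AcctType, Amount, BranchCity, CustomerID, LoanNo} covers every attribute.
These are minimal and exhaustive — every other superkey contains one of them.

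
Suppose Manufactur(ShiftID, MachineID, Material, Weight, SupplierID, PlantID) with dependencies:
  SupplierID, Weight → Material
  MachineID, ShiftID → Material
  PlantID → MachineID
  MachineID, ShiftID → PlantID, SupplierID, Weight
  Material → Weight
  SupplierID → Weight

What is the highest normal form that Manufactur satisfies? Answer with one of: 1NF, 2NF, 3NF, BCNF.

Candidate keys: {MachineID, ShiftID}, {PlantID, ShiftID}. Prime attributes: {MachineID, PlantID, ShiftID}.
For SupplierID, Weight → Material we have {SupplierID, Weight}⁺ = {Material, SupplierID, Weight}; {SupplierID, Weight} is not a superkey, so BCNF fails.
SupplierID, Weight → Material has non-prime {Material} on the right and a non-superkey on the left, so 3NF fails.
Checking every proper subset of each key, none determines a non-prime attribute — 2NF is satisfied.

2NF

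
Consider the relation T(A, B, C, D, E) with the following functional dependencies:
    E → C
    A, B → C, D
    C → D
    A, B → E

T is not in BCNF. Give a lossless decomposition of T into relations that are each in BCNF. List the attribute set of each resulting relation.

{A, B, E}; {C, D}; {C, E}

Candidate key of the original relation: {A, B}.
{A, B, C, D, E}: {E} determines {C, D, E} here but is not a superkey — split on E → C, D, giving {C, D, E} and {A, B, E}.
{C, D, E}: {C} determines {C, D} here but is not a superkey — split on C → D, giving {C, D} and {C, E}.
{C, D}: every determinant is a superkey — BCNF.
{C, E}: every determinant is a superkey — BCNF.
{A, B, E}: every determinant is a superkey — BCNF.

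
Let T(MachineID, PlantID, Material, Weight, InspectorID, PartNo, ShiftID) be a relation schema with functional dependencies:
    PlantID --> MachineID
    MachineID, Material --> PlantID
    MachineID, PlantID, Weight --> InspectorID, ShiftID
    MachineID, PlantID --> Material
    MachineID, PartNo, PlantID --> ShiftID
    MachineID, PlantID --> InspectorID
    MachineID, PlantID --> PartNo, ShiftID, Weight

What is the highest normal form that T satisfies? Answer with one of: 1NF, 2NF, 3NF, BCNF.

BCNF

Candidate keys: {MachineID, Material}, {PlantID}. Prime attributes: {MachineID, Material, PlantID}.
The left-hand side of every FD is a superkey, so BCNF is satisfied.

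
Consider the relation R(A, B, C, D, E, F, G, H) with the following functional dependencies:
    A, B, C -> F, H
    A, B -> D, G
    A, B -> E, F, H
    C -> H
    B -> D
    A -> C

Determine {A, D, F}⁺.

{A, C, D, F, H}

Start with {A, D, F}.
A -> C applies; add {C} → now {A, C, D, F}.
C -> H applies; add {H} → now {A, C, D, F, H}.
No further FD applies.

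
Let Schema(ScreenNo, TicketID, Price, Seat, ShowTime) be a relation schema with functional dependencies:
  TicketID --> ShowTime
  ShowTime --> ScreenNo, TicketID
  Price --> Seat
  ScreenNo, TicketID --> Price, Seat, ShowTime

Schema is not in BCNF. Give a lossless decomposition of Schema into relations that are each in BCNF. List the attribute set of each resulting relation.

Candidate keys of the original relation: {ShowTime}, {TicketID}.
Within {Price, ScreenNo, Seat, ShowTime, TicketID}: {Price}⁺ ∩ {Price, ScreenNo, Seat, ShowTime, TicketID} = {Price, Seat}, not the whole set, so Price --> Seat violates BCNF; decompose into {Price, Seat} and {Price, ScreenNo, ShowTime, TicketID}.
{Price, Seat} is in BCNF.
{Price, ScreenNo, ShowTime, TicketID} is in BCNF.

{Price, ScreenNo, ShowTime, TicketID}; {Price, Seat}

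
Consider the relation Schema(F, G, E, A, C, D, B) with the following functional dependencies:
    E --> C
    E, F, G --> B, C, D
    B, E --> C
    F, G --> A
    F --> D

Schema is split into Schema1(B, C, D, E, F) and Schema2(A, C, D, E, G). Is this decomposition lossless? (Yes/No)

Common attributes: {C, D, E}; their closure is {C, D, E}.
Neither Schema1 nor Schema2 is contained in that closure, so the decomposition is lossy.

No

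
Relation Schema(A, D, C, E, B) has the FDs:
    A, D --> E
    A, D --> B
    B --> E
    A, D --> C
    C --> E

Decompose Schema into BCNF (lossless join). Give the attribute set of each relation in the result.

{A, B, C, D}; {B, E}

Candidate key of the original relation: {A, D}.
{A, B, C, D, E}: {B} determines {B, E} here but is not a superkey — split on B --> E, giving {B, E} and {A, B, C, D}.
{B, E} has no BCNF violation.
{A, B, C, D} has no BCNF violation.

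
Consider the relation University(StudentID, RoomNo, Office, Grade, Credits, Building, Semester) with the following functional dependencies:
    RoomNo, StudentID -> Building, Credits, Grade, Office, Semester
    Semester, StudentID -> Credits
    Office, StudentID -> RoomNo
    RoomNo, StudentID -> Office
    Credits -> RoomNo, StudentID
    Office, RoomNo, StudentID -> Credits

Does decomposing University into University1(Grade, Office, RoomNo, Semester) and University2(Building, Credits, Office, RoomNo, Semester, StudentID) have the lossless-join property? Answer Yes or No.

The shared attributes are {Office, RoomNo, Semester} and {Office, RoomNo, Semester}⁺ = {Office, RoomNo, Semester}.
University1 ⊄ {Office, RoomNo, Semester} and University2 ⊄ {Office, RoomNo, Semester}, so the split is lossy.

No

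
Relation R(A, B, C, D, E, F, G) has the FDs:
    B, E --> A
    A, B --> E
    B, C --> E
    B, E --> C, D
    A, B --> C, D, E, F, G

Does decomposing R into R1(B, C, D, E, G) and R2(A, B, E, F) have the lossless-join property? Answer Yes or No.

Yes

Common attributes: {B, E}; their closure is {A, B, C, D, E, F, G}.
Since R1 ⊆ {A, B, C, D, E, F, G}, the intersection is a superkey of R1; the decomposition is lossless.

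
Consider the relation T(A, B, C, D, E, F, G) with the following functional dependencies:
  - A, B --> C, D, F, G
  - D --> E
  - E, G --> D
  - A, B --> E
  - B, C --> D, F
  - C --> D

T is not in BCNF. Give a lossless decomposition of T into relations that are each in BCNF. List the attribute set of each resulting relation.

Candidate key of the original relation: {A, B}.
In {A, B, C, D, E, F, G}, {D} is not a superkey ({D}⁺ restricted to this set is {D, E}), so split on D --> E into {D, E} and {A, B, C, D, F, G}.
{D, E} has no BCNF violation.
In {A, B, C, D, F, G}, {B, C} is not a superkey ({B, C}⁺ restricted to this set is {B, C, D, F}), so split on B, C --> D, F into {B, C, D, F} and {A, B, C, G}.
In {B, C, D, F}, {C} is not a superkey ({C}⁺ restricted to this set is {C, D}), so split on C --> D into {C, D} and {B, C, F}.
{C, D} has no BCNF violation.
{B, C, F} has no BCNF violation.
{A, B, C, G} has no BCNF violation.

{A, B, C, G}; {B, C, F}; {C, D}; {D, E}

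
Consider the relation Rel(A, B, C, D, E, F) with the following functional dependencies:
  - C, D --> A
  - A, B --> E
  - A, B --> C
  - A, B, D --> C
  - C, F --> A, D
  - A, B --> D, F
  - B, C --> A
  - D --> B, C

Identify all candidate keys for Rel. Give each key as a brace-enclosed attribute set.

{A, B}, {B, C}, {C, F}, {D}

Closure of {D} is {A, B, C, D, E, F}, the whole schema; {D} is a candidate key.
Closure of {A, B} is {A, B, C, D, E, F}, the whole schema; {A, B} is a candidate key.
Closure of {B, C} is {A, B, C, D, E, F}, the whole schema; {B, C} is a candidate key.
Closure of {C, F} is {A, B, C, D, E, F}, the whole schema; {C, F} is a candidate key.
No proper subset of any of these is a key, and no other minimal superkey exists.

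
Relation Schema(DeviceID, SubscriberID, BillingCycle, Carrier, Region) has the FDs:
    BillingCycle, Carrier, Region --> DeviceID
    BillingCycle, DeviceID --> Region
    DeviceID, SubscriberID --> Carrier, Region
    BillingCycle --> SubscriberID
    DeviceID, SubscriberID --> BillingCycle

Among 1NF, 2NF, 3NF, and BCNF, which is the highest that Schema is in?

Candidate keys: {BillingCycle, Carrier, Region}, {BillingCycle, DeviceID}, {DeviceID, SubscriberID}. Prime attributes: {BillingCycle, Carrier, DeviceID, Region, SubscriberID}.
BillingCycle --> SubscriberID breaks BCNF: {BillingCycle}⁺ = {BillingCycle, SubscriberID}, so {BillingCycle} is not a superkey.
Since {SubscriberID} ⊆ prime attributes and every other non-superkey FD also has a prime right side, the schema is in 3NF.

3NF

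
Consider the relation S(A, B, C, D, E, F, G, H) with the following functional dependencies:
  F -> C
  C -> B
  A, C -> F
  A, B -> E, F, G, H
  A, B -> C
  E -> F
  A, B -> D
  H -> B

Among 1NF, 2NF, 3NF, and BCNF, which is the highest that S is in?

3NF

Candidate keys: {A, B}, {A, C}, {A, E}, {A, F}, {A, H}. Prime attributes: {A, B, C, E, F, H}.
For F -> C we have {F}⁺ = {B, C, F}; {F} is not a superkey, so BCNF fails.
Its right-hand attributes {C} are all prime, as are those of every other non-superkey FD — the relation is in 3NF.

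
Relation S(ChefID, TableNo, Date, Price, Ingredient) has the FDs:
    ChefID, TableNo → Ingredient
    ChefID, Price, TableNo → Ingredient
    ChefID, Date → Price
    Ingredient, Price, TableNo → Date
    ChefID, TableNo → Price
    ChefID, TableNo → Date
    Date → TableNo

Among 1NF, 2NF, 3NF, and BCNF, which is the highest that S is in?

Candidate keys: {ChefID, Date}, {ChefID, TableNo}. Prime attributes: {ChefID, Date, TableNo}.
Ingredient, Price, TableNo → Date breaks BCNF: {Ingredient, Price, TableNo}⁺ = {Date, Ingredient, Price, TableNo}, so {Ingredient, Price, TableNo} is not a superkey.
But every attribute on its right side ({Date}) is prime, and the same holds for every other non-superkey FD, so 3NF still holds.

3NF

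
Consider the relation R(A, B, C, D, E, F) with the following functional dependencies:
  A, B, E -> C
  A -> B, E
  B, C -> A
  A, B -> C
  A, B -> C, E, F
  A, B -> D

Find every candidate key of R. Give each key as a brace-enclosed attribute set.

{A}⁺ = {A, B, C, D, E, F}, which is every attribute, so {A} is a candidate key.
{B, C}⁺ = {A, B, C, D, E, F}, which is every attribute, so {B, C} is a candidate key.
No proper subset of any of these is a key, and no other minimal superkey exists.

{A}, {B, C}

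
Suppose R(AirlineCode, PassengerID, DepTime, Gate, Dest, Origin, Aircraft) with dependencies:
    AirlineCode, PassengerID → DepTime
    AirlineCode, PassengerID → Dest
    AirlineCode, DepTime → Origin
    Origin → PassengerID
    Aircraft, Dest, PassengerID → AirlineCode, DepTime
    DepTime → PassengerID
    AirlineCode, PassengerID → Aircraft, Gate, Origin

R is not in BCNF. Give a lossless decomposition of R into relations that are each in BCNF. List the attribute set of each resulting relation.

{Aircraft, AirlineCode, DepTime, Dest, Gate, Origin}; {Origin, PassengerID}

Candidate keys of the original relation: {Aircraft, DepTime, Dest}, {Aircraft, Dest, Origin}, {Aircraft, Dest, PassengerID}, {AirlineCode, DepTime}, {AirlineCode, Origin}, {AirlineCode, PassengerID}.
Within {Aircraft, AirlineCode, DepTime, Dest, Gate, Origin, PassengerID}: {Origin}⁺ ∩ {Aircraft, AirlineCode, DepTime, Dest, Gate, Origin, PassengerID} = {Origin, PassengerID}, not the whole set, so Origin → PassengerID violates BCNF; decompose into {Origin, PassengerID} and {Aircraft, AirlineCode, DepTime, Dest, Gate, Origin}.
{Origin, PassengerID} is in BCNF.
{Aircraft, AirlineCode, DepTime, Dest, Gate, Origin} is in BCNF.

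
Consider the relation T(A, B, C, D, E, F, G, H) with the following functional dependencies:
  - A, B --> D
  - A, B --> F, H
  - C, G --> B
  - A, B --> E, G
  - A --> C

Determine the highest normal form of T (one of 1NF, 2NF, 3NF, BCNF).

1NF

Candidate keys: {A, B}, {A, G}. Prime attributes: {A, B, G}.
For C, G --> B we have {C, G}⁺ = {B, C, G}; {C, G} is not a superkey, so BCNF fails.
A --> C has non-prime {C} on the right and a non-superkey on the left, so 3NF fails.
{A} is a proper subset of the key {A, B}, and {A}⁺ contains the non-prime attribute {C} — a partial dependency, so 2NF is violated.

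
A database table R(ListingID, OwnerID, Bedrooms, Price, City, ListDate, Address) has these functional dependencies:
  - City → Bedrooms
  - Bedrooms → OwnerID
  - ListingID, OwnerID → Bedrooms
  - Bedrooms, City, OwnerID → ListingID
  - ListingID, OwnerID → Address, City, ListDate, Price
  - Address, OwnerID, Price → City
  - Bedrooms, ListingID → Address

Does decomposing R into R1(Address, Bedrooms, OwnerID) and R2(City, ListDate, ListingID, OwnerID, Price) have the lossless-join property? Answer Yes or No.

No

R1 ∩ R2 = {OwnerID}; its closure under F is {OwnerID}.
The closure covers neither R1 nor R2 entirely; the join is not lossless.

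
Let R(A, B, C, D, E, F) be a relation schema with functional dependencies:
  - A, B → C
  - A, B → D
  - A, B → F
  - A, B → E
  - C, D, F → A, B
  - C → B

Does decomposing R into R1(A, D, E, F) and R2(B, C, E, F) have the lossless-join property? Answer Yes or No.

The shared attributes are {E, F} and {E, F}⁺ = {E, F}.
The closure covers neither R1 nor R2 entirely; the join is not lossless.

No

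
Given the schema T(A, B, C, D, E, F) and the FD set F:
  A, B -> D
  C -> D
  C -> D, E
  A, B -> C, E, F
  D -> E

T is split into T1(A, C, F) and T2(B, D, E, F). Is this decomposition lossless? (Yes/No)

The shared attributes are {F} and {F}⁺ = {F}.
T1 ⊄ {F} and T2 ⊄ {F}, so the split is lossy.

No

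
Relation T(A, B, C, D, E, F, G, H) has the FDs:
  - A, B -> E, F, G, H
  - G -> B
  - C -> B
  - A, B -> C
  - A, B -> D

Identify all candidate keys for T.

Attributes never on any right-hand side: {A} — every candidate key must contain it.
{A, B}⁺ = {A, B, C, D, E, F, G, H}, which is every attribute, so {A, B} is a candidate key.
{A, C}⁺ = {A, B, C, D, E, F, G, H}, which is every attribute, so {A, C} is a candidate key.
{A, G}⁺ = {A, B, C, D, E, F, G, H}, which is every attribute, so {A, G} is a candidate key.
Any other superkey properly contains one of these, so there are no further candidate keys.

{A, B}, {A, C}, {A, G}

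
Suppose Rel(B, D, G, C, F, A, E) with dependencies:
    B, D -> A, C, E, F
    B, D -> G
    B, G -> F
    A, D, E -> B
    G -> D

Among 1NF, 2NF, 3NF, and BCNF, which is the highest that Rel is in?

Candidate keys: {A, D, E}, {A, E, G}, {B, D}, {B, G}. Prime attributes: {A, B, D, E, G}.
G -> D: {G}⁺ = {D, G}, which is not all of the attributes, so the left side is not a superkey — BCNF is violated.
Its right-hand attributes {D} are all prime, as are those of every other non-superkey FD — the relation is in 3NF.

3NF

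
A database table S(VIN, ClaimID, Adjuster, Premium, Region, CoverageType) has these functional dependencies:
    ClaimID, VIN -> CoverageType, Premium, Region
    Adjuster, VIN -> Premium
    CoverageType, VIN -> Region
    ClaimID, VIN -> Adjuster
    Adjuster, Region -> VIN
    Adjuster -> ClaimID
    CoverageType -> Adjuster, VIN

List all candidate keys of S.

{Adjuster, Region}, {Adjuster, VIN}, {ClaimID, VIN}, {CoverageType}

{CoverageType}⁺ = {Adjuster, ClaimID, CoverageType, Premium, Region, VIN} — all of the relation — so {CoverageType} is a candidate key.
{Adjuster, Region}⁺ = {Adjuster, ClaimID, CoverageType, Premium, Region, VIN} — all of the relation — so {Adjuster, Region} is a candidate key.
{Adjuster, VIN}⁺ = {Adjuster, ClaimID, CoverageType, Premium, Region, VIN} — all of the relation — so {Adjuster, VIN} is a candidate key.
{ClaimID, VIN}⁺ = {Adjuster, ClaimID, CoverageType, Premium, Region, VIN} — all of the relation — so {ClaimID, VIN} is a candidate key.
Any other superkey properly contains one of these, so there are no further candidate keys.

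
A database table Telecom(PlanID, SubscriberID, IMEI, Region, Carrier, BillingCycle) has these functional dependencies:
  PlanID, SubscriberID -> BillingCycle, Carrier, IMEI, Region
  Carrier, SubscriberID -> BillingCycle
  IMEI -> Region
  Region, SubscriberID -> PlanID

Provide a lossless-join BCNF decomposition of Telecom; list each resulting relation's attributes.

Candidate keys of the original relation: {IMEI, SubscriberID}, {PlanID, SubscriberID}, {Region, SubscriberID}.
{BillingCycle, Carrier, IMEI, PlanID, Region, SubscriberID}: {Carrier, SubscriberID} determines {BillingCycle, Carrier, SubscriberID} here but is not a superkey — split on Carrier, SubscriberID -> BillingCycle, giving {BillingCycle, Carrier, SubscriberID} and {Carrier, IMEI, PlanID, Region, SubscriberID}.
{BillingCycle, Carrier, SubscriberID}: every determinant is a superkey — BCNF.
{Carrier, IMEI, PlanID, Region, SubscriberID}: {IMEI} determines {IMEI, Region} here but is not a superkey — split on IMEI -> Region, giving {IMEI, Region} and {Carrier, IMEI, PlanID, SubscriberID}.
{IMEI, Region}: every determinant is a superkey — BCNF.
{Carrier, IMEI, PlanID, SubscriberID}: every determinant is a superkey — BCNF.

{BillingCycle, Carrier, SubscriberID}; {Carrier, IMEI, PlanID, SubscriberID}; {IMEI, Region}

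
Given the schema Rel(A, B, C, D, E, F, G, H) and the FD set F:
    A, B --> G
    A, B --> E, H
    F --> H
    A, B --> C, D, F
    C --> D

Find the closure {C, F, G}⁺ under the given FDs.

{C, D, F, G, H}

Start with {C, F, G}.
F --> H applies; add {H} → now {C, F, G, H}.
C --> D applies; add {D} → now {C, D, F, G, H}.
No further FD applies.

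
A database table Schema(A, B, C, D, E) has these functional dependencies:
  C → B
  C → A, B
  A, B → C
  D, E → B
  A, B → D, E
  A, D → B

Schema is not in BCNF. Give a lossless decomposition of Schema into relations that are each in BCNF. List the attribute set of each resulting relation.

Candidate keys of the original relation: {A, B}, {A, D}, {C}.
Within {A, B, C, D, E}: {D, E}⁺ ∩ {A, B, C, D, E} = {B, D, E}, not the whole set, so D, E → B violates BCNF; decompose into {B, D, E} and {A, C, D, E}.
{B, D, E} has no BCNF violation.
{A, C, D, E} has no BCNF violation.

{A, C, D, E}; {B, D, E}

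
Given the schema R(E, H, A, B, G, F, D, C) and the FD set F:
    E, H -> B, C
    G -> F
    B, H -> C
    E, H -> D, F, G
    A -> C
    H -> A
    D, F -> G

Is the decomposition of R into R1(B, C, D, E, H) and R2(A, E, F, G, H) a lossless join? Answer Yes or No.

R1 ∩ R2 = {E, H}; its closure under F is {A, B, C, D, E, F, G, H}.
R1 is contained in that closure, so R1 ∩ R2 -> R1 holds and the join is lossless.

Yes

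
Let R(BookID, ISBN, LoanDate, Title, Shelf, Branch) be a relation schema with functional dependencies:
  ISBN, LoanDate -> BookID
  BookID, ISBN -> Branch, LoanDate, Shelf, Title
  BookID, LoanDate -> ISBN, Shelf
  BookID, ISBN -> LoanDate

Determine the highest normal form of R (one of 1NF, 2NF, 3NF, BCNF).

BCNF

Candidate keys: {BookID, ISBN}, {BookID, LoanDate}, {ISBN, LoanDate}. Prime attributes: {BookID, ISBN, LoanDate}.
Every FD has a superkey on the left, so the relation is in BCNF.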